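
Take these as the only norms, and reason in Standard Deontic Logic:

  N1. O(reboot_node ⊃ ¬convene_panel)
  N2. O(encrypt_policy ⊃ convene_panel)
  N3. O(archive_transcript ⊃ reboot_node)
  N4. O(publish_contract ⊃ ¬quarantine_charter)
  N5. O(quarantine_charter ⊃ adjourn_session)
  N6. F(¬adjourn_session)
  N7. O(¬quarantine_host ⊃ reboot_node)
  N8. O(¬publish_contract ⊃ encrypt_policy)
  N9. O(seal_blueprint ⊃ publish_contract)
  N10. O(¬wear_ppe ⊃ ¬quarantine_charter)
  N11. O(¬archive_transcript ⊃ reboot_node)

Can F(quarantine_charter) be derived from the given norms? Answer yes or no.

Yes

Premises 11 and 3 are O(¬archive_transcript ⊃ reboot_node) and O(archive_transcript ⊃ reboot_node); every ideal world satisfies ¬archive_transcript or archive_transcript, so in either case reboot_node holds — hence O(reboot_node).
With premise 1, O(reboot_node ⊃ ¬convene_panel), the K-axiom yields O(¬convene_panel).
The contrapositive of premise 2 (O(encrypt_policy ⊃ convene_panel)) is O(¬convene_panel ⊃ ¬encrypt_policy), and O(¬convene_panel) is already established, so O(¬encrypt_policy).
The contrapositive of premise 8 (O(¬publish_contract ⊃ encrypt_policy)) is O(¬encrypt_policy ⊃ publish_contract), and O(¬encrypt_policy) is already established, so O(publish_contract).
Applying K to premise 4 (O(publish_contract ⊃ ¬quarantine_charter)) and O(publish_contract) yields O(¬quarantine_charter).
Premises 5, 6, 7, 9, 10 do not contribute to this derivation.
So O(¬quarantine_charter) holds, i.e. F(quarantine_charter). The claim follows.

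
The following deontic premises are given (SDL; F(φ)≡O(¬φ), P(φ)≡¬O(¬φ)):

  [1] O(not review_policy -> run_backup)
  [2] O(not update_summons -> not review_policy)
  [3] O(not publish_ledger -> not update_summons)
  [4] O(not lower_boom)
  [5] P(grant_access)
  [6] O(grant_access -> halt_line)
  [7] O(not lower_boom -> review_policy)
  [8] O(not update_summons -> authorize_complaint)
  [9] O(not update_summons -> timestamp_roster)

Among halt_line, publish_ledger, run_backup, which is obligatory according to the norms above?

Premise 4 gives O(not lower_boom).
With premise 7, O(not lower_boom -> review_policy), the K-axiom yields O(review_policy).
Premise 2, O(not update_summons -> not review_policy), contraposes to O(review_policy -> update_summons); with O(review_policy) we get O(update_summons).
Premise 3 is O(not publish_ledger -> not update_summons); contrapositively O(update_summons -> publish_ledger). Since O(update_summons) holds, K gives O(publish_ledger).
So O(publish_ledger) holds — publish_ledger is obligatory. None of the other listed options is made obligatory by any chain of premises.

publish_ledger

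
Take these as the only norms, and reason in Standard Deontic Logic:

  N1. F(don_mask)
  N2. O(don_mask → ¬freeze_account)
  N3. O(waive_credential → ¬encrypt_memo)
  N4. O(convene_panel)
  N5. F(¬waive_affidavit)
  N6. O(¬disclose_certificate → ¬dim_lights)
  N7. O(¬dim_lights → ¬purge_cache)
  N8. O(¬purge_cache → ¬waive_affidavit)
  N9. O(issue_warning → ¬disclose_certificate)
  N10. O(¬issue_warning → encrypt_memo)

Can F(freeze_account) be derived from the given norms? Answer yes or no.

No

Premise 2 is O(don_mask → ¬freeze_account), but O(don_mask) is not derivable from the premises, so it does not yield O(¬freeze_account).
No other premise forces O(¬freeze_account). An ideal world satisfying every premise can still have freeze_account true, so F(freeze_account) is not derivable.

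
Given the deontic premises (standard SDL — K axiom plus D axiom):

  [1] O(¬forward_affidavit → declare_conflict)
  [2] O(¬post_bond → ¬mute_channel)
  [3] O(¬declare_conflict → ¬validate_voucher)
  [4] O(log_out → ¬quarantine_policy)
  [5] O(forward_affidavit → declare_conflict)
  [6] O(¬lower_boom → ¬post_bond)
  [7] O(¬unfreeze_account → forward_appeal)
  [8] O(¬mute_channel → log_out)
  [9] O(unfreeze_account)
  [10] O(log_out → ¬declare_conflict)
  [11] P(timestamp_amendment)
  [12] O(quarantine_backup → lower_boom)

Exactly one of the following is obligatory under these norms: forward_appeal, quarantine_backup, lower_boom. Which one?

By case analysis on forward_affidavit: premise 5 gives O(forward_affidavit → declare_conflict) and premise 1 gives O(¬forward_affidavit → declare_conflict), so O(declare_conflict) either way.
Premise 10, O(log_out → ¬declare_conflict), contraposes to O(declare_conflict → ¬log_out); with O(declare_conflict) we get O(¬log_out).
The contrapositive of premise 8 (O(¬mute_channel → log_out)) is O(¬log_out → mute_channel), and O(¬log_out) is already established, so O(mute_channel).
Premise 2 is O(¬post_bond → ¬mute_channel); contrapositively O(mute_channel → post_bond). Since O(mute_channel) holds, K gives O(post_bond).
Premise 6, O(¬lower_boom → ¬post_bond), contraposes to O(post_bond → lower_boom); with O(post_bond) we get O(lower_boom).
So O(lower_boom) holds — lower_boom is obligatory. None of the other listed options is made obligatory by any chain of premises.

lower_boom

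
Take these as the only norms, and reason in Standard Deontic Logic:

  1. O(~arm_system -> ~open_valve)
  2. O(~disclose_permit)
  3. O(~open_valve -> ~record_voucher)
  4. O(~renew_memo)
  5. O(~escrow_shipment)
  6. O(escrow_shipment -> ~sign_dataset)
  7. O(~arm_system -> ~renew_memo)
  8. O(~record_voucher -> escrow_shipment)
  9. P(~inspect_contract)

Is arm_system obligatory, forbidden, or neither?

Obligatory

From premise 5 we have O(~escrow_shipment).
Premise 8 is O(~record_voucher -> escrow_shipment); contrapositively O(~escrow_shipment -> record_voucher). Since O(~escrow_shipment) holds, K gives O(record_voucher).
The contrapositive of premise 3 (O(~open_valve -> ~record_voucher)) is O(record_voucher -> open_valve), and O(record_voucher) is already established, so O(open_valve).
The contrapositive of premise 1 (O(~arm_system -> ~open_valve)) is O(open_valve -> arm_system), and O(open_valve) is already established, so O(arm_system).
Premises 2, 4, 6, 7, 9 do not contribute to this derivation.
Hence arm_system is obligatory.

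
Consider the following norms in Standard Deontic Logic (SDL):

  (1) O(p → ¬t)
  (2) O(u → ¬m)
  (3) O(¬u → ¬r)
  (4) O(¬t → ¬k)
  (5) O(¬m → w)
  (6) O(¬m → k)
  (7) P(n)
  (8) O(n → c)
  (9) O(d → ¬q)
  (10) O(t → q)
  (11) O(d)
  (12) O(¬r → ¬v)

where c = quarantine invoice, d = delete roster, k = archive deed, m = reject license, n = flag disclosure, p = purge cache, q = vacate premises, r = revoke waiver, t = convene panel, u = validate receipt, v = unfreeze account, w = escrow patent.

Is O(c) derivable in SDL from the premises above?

Premise 8 is O(n → c), but O(n) is not derivable from the premises (the permission P(n) asserts only ¬O(¬n), not O(n)), so it does not yield O(c).
No other premise forces O(c). An ideal world satisfying every premise can still have c false, so O(c) is not derivable.

No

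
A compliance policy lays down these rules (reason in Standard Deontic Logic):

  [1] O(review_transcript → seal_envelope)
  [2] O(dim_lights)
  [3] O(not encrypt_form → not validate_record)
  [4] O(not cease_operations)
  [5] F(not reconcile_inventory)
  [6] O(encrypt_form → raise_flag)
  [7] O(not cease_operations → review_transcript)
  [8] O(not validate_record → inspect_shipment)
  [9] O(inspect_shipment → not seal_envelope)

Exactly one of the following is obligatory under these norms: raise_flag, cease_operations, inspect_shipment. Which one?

Premise 4 states O(not cease_operations) outright.
With premise 7, O(not cease_operations → review_transcript), the K-axiom yields O(review_transcript).
From O(review_transcript) and premise 1, O(review_transcript → seal_envelope), we obtain O(seal_envelope).
Premise 9, O(inspect_shipment → not seal_envelope), contraposes to O(seal_envelope → not inspect_shipment); with O(seal_envelope) we get O(not inspect_shipment).
Premise 8, O(not validate_record → inspect_shipment), contraposes to O(not inspect_shipment → validate_record); with O(not inspect_shipment) we get O(validate_record).
The contrapositive of premise 3 (O(not encrypt_form → not validate_record)) is O(validate_record → encrypt_form), and O(validate_record) is already established, so O(encrypt_form).
Applying K to premise 6 (O(encrypt_form → raise_flag)) and O(encrypt_form) yields O(raise_flag).
So O(raise_flag) holds — raise_flag is obligatory. None of the other listed options is made obligatory by any chain of premises.

raise_flag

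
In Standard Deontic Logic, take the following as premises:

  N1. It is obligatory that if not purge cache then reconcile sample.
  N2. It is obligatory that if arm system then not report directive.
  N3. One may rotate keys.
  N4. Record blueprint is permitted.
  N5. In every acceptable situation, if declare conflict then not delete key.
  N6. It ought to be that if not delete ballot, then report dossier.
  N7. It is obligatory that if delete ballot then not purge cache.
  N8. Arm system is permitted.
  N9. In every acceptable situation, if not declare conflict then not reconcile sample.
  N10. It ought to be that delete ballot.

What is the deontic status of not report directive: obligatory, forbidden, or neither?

Neither

Premise 2 is O(arm_system → ¬report_directive), but O(arm_system) is not derivable from the premises (the permission P(arm_system) asserts only ¬O(¬arm_system), not O(arm_system)), so it does not yield O(¬report_directive).
No premise or chain of K-axiom applications forces O(¬report_directive), and none forces O(report_directive). So ¬report_directive is neither obligatory nor forbidden under these norms.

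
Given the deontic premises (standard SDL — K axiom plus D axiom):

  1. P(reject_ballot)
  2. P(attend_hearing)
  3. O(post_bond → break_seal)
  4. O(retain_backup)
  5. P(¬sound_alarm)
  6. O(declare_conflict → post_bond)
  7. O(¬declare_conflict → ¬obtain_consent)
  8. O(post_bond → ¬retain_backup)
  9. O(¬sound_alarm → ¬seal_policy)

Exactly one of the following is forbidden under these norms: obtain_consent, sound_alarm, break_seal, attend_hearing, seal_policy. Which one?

Premise 4 gives O(retain_backup).
Premise 8 is O(post_bond → ¬retain_backup); contrapositively O(retain_backup → ¬post_bond). Since O(retain_backup) holds, K gives O(¬post_bond).
The contrapositive of premise 6 (O(declare_conflict → post_bond)) is O(¬post_bond → ¬declare_conflict), and O(¬post_bond) is already established, so O(¬declare_conflict).
With premise 7, O(¬declare_conflict → ¬obtain_consent), the K-axiom yields O(¬obtain_consent).
So O(¬obtain_consent) holds, i.e. obtain_consent is forbidden. None of the other listed options is forbidden under the premises.

obtain_consent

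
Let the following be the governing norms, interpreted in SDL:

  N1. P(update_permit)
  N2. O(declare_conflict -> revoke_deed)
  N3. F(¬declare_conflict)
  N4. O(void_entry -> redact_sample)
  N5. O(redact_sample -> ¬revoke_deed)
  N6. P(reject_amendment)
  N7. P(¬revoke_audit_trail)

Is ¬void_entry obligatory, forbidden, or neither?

Premise 3, F(¬declare_conflict), is equivalent to O(declare_conflict).
Applying K to premise 2 (O(declare_conflict -> revoke_deed)) and O(declare_conflict) yields O(revoke_deed).
Premise 5, O(redact_sample -> ¬revoke_deed), contraposes to O(revoke_deed -> ¬redact_sample); with O(revoke_deed) we get O(¬redact_sample).
The contrapositive of premise 4 (O(void_entry -> redact_sample)) is O(¬redact_sample -> ¬void_entry), and O(¬redact_sample) is already established, so O(¬void_entry).
Premises 1, 6, 7 do not contribute to this derivation.
Hence ¬void_entry is obligatory.

Obligatory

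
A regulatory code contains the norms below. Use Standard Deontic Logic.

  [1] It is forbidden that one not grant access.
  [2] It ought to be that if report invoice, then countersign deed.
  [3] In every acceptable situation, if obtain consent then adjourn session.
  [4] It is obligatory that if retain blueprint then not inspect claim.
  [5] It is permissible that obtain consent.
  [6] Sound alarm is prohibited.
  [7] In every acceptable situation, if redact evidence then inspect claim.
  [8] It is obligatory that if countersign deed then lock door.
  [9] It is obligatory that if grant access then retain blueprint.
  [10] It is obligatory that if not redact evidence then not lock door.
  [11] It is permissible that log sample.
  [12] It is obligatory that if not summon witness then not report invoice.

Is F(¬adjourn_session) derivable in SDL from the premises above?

Premise 3 is O(obtain_consent → adjourn_session), but O(obtain_consent) is not derivable from the premises (the permission P(obtain_consent) asserts only ¬O(¬obtain_consent), not O(obtain_consent)), so it does not yield O(adjourn_session).
No other premise forces O(adjourn_session). An ideal world satisfying every premise can still have ¬adjourn_session true, so F(¬adjourn_session) is not derivable.

No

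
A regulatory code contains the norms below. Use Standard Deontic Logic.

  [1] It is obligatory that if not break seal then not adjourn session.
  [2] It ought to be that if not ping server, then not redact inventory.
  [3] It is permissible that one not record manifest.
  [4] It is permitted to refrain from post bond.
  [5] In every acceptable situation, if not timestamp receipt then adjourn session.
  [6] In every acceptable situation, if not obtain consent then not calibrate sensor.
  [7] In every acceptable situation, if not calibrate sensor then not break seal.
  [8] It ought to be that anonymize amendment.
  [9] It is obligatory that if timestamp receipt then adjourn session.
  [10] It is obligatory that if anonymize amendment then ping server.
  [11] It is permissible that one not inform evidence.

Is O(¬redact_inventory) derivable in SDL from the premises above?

Premise 2 is O(¬ping_server → ¬redact_inventory), but O(¬ping_server) is not derivable from the premises, so it does not yield O(¬redact_inventory).
No other premise forces O(¬redact_inventory). An ideal world satisfying every premise can still have ¬redact_inventory false, so O(¬redact_inventory) is not derivable.

No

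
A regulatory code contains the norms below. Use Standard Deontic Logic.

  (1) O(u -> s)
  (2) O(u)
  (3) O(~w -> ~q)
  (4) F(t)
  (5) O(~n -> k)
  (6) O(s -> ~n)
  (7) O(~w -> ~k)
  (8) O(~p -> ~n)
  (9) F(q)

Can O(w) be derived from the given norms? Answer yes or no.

Yes

Premise 2 states O(u) outright.
From O(u) and premise 1, O(u -> s), we obtain O(s).
Premise 6 is O(s -> ~n); since O(s), deontic closure gives O(~n).
Premise 5 is O(~n -> k); since O(~n), deontic closure gives O(k).
The contrapositive of premise 7 (O(~w -> ~k)) is O(k -> w), and O(k) is already established, so O(w).
Premises 3, 4, 8, 9 do not contribute to this derivation.
So O(w) follows.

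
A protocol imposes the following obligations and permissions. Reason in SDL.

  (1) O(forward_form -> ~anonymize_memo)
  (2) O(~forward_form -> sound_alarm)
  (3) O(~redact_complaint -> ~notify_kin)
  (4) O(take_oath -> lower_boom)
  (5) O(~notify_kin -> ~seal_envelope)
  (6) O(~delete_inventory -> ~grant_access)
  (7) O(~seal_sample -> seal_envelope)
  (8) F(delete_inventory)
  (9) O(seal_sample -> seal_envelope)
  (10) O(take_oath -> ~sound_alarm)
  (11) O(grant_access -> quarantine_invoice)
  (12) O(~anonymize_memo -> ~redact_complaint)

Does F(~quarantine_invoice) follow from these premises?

No

Premise 11 is O(grant_access -> quarantine_invoice), but O(grant_access) is not derivable from the premises, so it does not yield O(quarantine_invoice).
No other premise forces O(quarantine_invoice). An ideal world satisfying every premise can still have ~quarantine_invoice true, so F(~quarantine_invoice) is not derivable.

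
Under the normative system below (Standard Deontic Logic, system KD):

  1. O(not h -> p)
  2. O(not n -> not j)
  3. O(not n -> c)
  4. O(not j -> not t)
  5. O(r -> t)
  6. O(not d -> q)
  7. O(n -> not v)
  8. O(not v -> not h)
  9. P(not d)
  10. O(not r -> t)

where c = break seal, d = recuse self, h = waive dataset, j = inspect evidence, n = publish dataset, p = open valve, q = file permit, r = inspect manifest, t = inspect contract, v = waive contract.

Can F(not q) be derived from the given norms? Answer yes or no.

No

Premise 6 is O(not d -> q), but O(not d) is not derivable from the premises (the permission P(not d) asserts only not O(d), not O(not d)), so it does not yield O(q).
No other premise forces O(q). An ideal world satisfying every premise can still have not q true, so F(not q) is not derivable.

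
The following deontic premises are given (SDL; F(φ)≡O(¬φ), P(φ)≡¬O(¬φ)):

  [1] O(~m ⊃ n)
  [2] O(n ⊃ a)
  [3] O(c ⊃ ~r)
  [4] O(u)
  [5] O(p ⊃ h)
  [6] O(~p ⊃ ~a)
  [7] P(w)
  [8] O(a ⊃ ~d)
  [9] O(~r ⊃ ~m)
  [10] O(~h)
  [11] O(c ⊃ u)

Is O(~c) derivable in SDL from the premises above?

Yes

From premise 10 we have O(~h).
The contrapositive of premise 5 (O(p ⊃ h)) is O(~h ⊃ ~p), and O(~h) is already established, so O(~p).
With premise 6, O(~p ⊃ ~a), the K-axiom yields O(~a).
Premise 2, O(n ⊃ a), contraposes to O(~a ⊃ ~n); with O(~a) we get O(~n).
Premise 1 is O(~m ⊃ n); contrapositively O(~n ⊃ m). Since O(~n) holds, K gives O(m).
The contrapositive of premise 9 (O(~r ⊃ ~m)) is O(m ⊃ r), and O(m) is already established, so O(r).
Premise 3 is O(c ⊃ ~r); contrapositively O(r ⊃ ~c). Since O(r) holds, K gives O(~c).
Premises 4, 7, 8, 11 do not contribute to this derivation.
So O(~c) follows.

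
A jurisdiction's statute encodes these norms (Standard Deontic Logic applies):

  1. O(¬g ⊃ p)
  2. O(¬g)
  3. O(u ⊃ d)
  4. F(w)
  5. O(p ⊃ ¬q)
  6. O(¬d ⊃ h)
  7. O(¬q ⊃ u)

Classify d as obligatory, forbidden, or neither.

Premise 2 gives O(¬g).
Applying K to premise 1 (O(¬g ⊃ p)) and O(¬g) yields O(p).
From O(p) and premise 5, O(p ⊃ ¬q), we obtain O(¬q).
With premise 7, O(¬q ⊃ u), the K-axiom yields O(u).
With premise 3, O(u ⊃ d), the K-axiom yields O(d).
Premises 4, 6 do not contribute to this derivation.
Hence d is obligatory.

Obligatory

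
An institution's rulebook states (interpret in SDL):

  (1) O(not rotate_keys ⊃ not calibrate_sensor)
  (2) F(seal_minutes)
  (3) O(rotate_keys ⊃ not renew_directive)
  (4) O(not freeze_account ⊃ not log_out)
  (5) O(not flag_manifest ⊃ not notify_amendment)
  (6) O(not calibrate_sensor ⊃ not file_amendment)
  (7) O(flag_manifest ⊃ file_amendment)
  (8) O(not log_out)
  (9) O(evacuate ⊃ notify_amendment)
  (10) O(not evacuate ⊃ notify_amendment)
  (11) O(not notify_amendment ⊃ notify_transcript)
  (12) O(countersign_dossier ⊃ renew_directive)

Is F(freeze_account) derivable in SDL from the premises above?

Premise 4 is O(not freeze_account ⊃ not log_out); even if O(not log_out) held, inferring O(not freeze_account) would be affirming the consequent — invalid.
No other premise forces O(not freeze_account). An ideal world satisfying every premise can still have freeze_account true, so F(freeze_account) is not derivable.

No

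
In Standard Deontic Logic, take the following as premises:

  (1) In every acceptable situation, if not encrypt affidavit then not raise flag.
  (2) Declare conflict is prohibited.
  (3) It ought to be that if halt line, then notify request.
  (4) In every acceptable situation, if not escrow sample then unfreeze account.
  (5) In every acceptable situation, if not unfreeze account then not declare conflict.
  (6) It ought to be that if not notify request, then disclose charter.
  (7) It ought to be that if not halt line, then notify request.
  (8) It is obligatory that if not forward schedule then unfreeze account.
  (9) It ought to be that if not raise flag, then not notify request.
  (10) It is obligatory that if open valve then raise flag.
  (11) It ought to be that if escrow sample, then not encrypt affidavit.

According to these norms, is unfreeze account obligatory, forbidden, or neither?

Obligatory

Premises 7 and 3 are O(¬halt_line → notify_request) and O(halt_line → notify_request); every ideal world satisfies ¬halt_line or halt_line, so in either case notify_request holds — hence O(notify_request).
Premise 9 is O(¬raise_flag → ¬notify_request); contrapositively O(notify_request → raise_flag). Since O(notify_request) holds, K gives O(raise_flag).
The contrapositive of premise 1 (O(¬encrypt_affidavit → ¬raise_flag)) is O(raise_flag → encrypt_affidavit), and O(raise_flag) is already established, so O(encrypt_affidavit).
The contrapositive of premise 11 (O(escrow_sample → ¬encrypt_affidavit)) is O(encrypt_affidavit → ¬escrow_sample), and O(encrypt_affidavit) is already established, so O(¬escrow_sample).
Premise 4 is O(¬escrow_sample → unfreeze_account); since O(¬escrow_sample), deontic closure gives O(unfreeze_account).
Premises 2, 5, 6, 8, 10 do not contribute to this derivation.
Hence unfreeze_account is obligatory.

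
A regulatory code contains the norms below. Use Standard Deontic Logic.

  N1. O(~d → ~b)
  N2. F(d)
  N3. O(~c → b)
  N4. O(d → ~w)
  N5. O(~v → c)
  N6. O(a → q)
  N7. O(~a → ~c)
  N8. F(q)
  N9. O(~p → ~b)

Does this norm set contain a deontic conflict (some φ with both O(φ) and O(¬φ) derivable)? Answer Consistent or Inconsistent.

F(d) at premise 2 means O(~d).
With premise 1, O(~d → ~b), the K-axiom yields O(~b).
Premise 3, O(~c → b), contraposes to O(~b → c); with O(~b) we get O(c).
The contrapositive of premise 7 (O(~a → ~c)) is O(c → a), and O(c) is already established, so O(a).
With premise 6, O(a → q), the K-axiom yields O(q).
Yet premise 8 is F(q), i.e. O(~q).
We now have both O(q) and O(~q) — q is simultaneously obligatory and forbidden, violating the D-axiom.

Inconsistent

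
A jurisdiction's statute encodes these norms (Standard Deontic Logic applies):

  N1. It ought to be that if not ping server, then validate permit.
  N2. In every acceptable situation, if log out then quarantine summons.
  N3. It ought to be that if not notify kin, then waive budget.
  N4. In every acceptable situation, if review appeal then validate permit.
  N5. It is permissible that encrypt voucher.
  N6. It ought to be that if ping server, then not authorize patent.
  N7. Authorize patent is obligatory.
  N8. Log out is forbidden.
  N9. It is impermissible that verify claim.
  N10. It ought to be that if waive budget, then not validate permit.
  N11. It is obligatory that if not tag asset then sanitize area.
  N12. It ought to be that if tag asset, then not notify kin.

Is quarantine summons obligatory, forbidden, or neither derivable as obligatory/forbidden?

Neither

Premise 2 is O(log_out → quarantine_summons), but O(log_out) is not derivable from the premises, so it does not yield O(quarantine_summons).
No premise or chain of K-axiom applications forces O(quarantine_summons), and none forces O(¬quarantine_summons). So quarantine_summons is neither obligatory nor forbidden under these norms.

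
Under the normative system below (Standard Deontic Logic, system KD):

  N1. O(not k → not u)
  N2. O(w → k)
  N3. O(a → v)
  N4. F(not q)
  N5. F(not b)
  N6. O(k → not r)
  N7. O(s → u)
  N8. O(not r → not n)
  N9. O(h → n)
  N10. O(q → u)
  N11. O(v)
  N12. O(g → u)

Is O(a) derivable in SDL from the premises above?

Premise 3 is O(a → v); even if O(v) held, inferring O(a) would be affirming the consequent — invalid.
No other premise forces O(a). An ideal world satisfying every premise can still have a false, so O(a) is not derivable.

No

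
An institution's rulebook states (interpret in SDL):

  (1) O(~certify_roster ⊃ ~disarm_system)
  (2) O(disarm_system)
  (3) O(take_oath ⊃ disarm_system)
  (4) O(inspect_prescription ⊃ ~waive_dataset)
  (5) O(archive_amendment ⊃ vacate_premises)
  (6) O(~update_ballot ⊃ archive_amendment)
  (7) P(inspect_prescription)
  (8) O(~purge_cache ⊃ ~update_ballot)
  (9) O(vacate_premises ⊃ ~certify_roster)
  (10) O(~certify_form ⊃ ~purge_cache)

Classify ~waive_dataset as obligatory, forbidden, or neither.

Neither

Premise 4 is O(inspect_prescription ⊃ ~waive_dataset), but O(inspect_prescription) is not derivable from the premises (the permission P(inspect_prescription) asserts only ~O(~inspect_prescription), not O(inspect_prescription)), so it does not yield O(~waive_dataset).
No premise or chain of K-axiom applications forces O(~waive_dataset), and none forces O(waive_dataset). So ~waive_dataset is neither obligatory nor forbidden under these norms.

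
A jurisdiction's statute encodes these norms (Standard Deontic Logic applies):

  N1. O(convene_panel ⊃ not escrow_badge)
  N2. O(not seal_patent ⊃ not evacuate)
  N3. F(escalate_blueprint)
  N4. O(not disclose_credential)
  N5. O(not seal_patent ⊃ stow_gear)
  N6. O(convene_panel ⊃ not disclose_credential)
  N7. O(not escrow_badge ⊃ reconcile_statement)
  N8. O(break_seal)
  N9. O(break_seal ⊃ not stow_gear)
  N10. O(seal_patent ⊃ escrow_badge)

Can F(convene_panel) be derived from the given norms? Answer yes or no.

Premise 8 states O(break_seal) outright.
Premise 9 is O(break_seal ⊃ not stow_gear); since O(break_seal), deontic closure gives O(not stow_gear).
The contrapositive of premise 5 (O(not seal_patent ⊃ stow_gear)) is O(not stow_gear ⊃ seal_patent), and O(not stow_gear) is already established, so O(seal_patent).
Premise 10 is O(seal_patent ⊃ escrow_badge); since O(seal_patent), deontic closure gives O(escrow_badge).
Premise 1, O(convene_panel ⊃ not escrow_badge), contraposes to O(escrow_badge ⊃ not convene_panel); with O(escrow_badge) we get O(not convene_panel).
Premises 2, 3, 4, 6, 7 do not contribute to this derivation.
So O(not convene_panel) holds, i.e. F(convene_panel). The claim follows.

Yes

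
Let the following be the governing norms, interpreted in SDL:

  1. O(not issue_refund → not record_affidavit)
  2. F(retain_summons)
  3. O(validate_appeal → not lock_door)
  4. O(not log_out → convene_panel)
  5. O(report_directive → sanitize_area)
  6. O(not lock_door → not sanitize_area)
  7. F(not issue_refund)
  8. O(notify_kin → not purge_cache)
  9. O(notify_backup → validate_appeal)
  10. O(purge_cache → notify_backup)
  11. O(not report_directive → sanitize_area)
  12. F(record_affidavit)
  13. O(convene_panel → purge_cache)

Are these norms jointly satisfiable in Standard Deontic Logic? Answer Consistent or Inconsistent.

Premise 1 is O(not issue_refund → not record_affidavit); even if O(not record_affidavit) held, inferring O(not issue_refund) would be affirming the consequent — invalid.
So O(not issue_refund) is not derivable, and the apparent clash with O(issue_refund) does not arise.
A world satisfying every obligation exists (e.g. convene_panel=false, issue_refund=true, lock_door=true, log_out=true, notify_backup=false, notify_kin=false, purge_cache=false, record_affidavit=false, report_directive=false, retain_summons=false, sanitize_area=true, validate_appeal=false); no atom is both obligatory and forbidden, so the set is consistent.

Consistent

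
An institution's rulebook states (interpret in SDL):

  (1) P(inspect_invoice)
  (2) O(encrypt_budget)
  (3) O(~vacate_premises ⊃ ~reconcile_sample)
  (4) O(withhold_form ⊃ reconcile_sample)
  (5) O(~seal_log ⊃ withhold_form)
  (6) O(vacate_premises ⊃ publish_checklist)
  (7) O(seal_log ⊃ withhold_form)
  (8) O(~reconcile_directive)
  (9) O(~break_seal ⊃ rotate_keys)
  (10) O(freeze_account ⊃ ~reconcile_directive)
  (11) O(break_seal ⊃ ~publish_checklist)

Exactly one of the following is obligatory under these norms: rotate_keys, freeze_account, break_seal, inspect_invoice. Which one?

rotate_keys

Premises 5 and 7 cover both cases: O(~seal_log ⊃ withhold_form) and O(seal_log ⊃ withhold_form). Since ~seal_log ∨ seal_log is a tautology, O(withhold_form) follows.
Applying K to premise 4 (O(withhold_form ⊃ reconcile_sample)) and O(withhold_form) yields O(reconcile_sample).
Premise 3 is O(~vacate_premises ⊃ ~reconcile_sample); contrapositively O(reconcile_sample ⊃ vacate_premises). Since O(reconcile_sample) holds, K gives O(vacate_premises).
Applying K to premise 6 (O(vacate_premises ⊃ publish_checklist)) and O(vacate_premises) yields O(publish_checklist).
Premise 11, O(break_seal ⊃ ~publish_checklist), contraposes to O(publish_checklist ⊃ ~break_seal); with O(publish_checklist) we get O(~break_seal).
With premise 9, O(~break_seal ⊃ rotate_keys), the K-axiom yields O(rotate_keys).
So O(rotate_keys) holds — rotate_keys is obligatory. None of the other listed options is made obligatory by any chain of premises.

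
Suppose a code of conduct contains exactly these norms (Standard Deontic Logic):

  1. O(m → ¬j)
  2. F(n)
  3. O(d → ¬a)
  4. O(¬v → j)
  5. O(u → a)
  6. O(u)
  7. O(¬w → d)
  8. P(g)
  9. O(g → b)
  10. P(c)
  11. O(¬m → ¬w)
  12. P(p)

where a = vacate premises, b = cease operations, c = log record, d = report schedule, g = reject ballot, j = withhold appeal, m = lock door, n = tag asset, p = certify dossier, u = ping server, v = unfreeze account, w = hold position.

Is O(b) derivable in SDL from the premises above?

No

Premise 9 is O(g → b), but O(g) is not derivable from the premises (the permission P(g) asserts only ¬O(¬g), not O(g)), so it does not yield O(b).
No other premise forces O(b). An ideal world satisfying every premise can still have b false, so O(b) is not derivable.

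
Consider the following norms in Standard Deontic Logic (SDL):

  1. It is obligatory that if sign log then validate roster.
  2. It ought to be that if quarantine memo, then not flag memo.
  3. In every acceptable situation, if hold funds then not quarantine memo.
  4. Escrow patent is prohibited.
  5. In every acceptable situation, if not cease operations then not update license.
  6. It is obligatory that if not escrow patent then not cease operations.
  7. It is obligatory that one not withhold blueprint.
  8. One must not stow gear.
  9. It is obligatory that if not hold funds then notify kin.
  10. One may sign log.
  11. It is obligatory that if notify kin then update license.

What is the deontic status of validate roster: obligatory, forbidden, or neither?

Premise 1 is O(sign_log → validate_roster), but O(sign_log) is not derivable from the premises (the permission P(sign_log) asserts only ¬O(¬sign_log), not O(sign_log)), so it does not yield O(validate_roster).
No premise or chain of K-axiom applications forces O(validate_roster), and none forces O(¬validate_roster). So validate_roster is neither obligatory nor forbidden under these norms.

Neither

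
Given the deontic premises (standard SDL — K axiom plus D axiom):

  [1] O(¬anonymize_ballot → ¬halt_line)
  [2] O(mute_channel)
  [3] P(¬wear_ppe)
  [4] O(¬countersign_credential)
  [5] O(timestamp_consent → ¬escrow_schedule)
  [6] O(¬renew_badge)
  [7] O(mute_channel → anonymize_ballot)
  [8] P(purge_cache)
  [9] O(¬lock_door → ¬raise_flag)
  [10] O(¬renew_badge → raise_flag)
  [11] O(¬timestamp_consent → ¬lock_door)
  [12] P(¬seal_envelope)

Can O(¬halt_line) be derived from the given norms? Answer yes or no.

Premise 1 is O(¬anonymize_ballot → ¬halt_line), but O(¬anonymize_ballot) is not derivable from the premises, so it does not yield O(¬halt_line).
No other premise forces O(¬halt_line). An ideal world satisfying every premise can still have ¬halt_line false, so O(¬halt_line) is not derivable.

No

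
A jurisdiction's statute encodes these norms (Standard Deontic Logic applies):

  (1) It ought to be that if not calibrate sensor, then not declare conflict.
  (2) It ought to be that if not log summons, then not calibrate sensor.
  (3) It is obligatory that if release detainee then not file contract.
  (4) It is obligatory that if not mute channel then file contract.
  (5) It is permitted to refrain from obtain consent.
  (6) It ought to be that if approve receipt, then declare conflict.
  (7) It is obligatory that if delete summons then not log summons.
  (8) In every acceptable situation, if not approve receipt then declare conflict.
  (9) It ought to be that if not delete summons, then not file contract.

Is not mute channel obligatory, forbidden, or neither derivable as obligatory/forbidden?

Premises 8 and 6 cover both cases: O(¬approve_receipt → declare_conflict) and O(approve_receipt → declare_conflict). Since ¬approve_receipt ∨ approve_receipt is a tautology, O(declare_conflict) follows.
Premise 1 is O(¬calibrate_sensor → ¬declare_conflict); contrapositively O(declare_conflict → calibrate_sensor). Since O(declare_conflict) holds, K gives O(calibrate_sensor).
The contrapositive of premise 2 (O(¬log_summons → ¬calibrate_sensor)) is O(calibrate_sensor → log_summons), and O(calibrate_sensor) is already established, so O(log_summons).
Premise 7, O(delete_summons → ¬log_summons), contraposes to O(log_summons → ¬delete_summons); with O(log_summons) we get O(¬delete_summons).
Applying K to premise 9 (O(¬delete_summons → ¬file_contract)) and O(¬delete_summons) yields O(¬file_contract).
The contrapositive of premise 4 (O(¬mute_channel → file_contract)) is O(¬file_contract → mute_channel), and O(¬file_contract) is already established, so O(mute_channel).
Premises 3, 5 do not contribute to this derivation.
Thus O(mute_channel), which is F(¬mute_channel): ¬mute_channel is forbidden.

Forbidden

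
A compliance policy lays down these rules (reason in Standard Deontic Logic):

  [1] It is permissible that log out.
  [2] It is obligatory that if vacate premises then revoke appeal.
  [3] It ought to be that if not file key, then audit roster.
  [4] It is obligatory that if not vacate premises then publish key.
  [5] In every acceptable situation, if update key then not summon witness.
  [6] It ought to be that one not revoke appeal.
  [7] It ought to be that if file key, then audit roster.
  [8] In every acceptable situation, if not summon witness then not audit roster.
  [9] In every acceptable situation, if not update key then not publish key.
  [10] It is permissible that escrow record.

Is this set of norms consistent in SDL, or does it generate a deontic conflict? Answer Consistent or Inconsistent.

Inconsistent

By case analysis on ¬file_key: premise 3 gives O(¬file_key → audit_roster) and premise 7 gives O(file_key → audit_roster), so O(audit_roster) either way.
Premise 8 is O(¬summon_witness → ¬audit_roster); contrapositively O(audit_roster → summon_witness). Since O(audit_roster) holds, K gives O(summon_witness).
The contrapositive of premise 5 (O(update_key → ¬summon_witness)) is O(summon_witness → ¬update_key), and O(summon_witness) is already established, so O(¬update_key).
Applying K to premise 9 (O(¬update_key → ¬publish_key)) and O(¬update_key) yields O(¬publish_key).
Premise 4 is O(¬vacate_premises → publish_key); contrapositively O(¬publish_key → vacate_premises). Since O(¬publish_key) holds, K gives O(vacate_premises).
From O(vacate_premises) and premise 2, O(vacate_premises → revoke_appeal), we obtain O(revoke_appeal).
But premise 6 directly asserts O(¬revoke_appeal).
We now have both O(revoke_appeal) and O(¬revoke_appeal) — revoke_appeal is simultaneously obligatory and forbidden, violating the D-axiom.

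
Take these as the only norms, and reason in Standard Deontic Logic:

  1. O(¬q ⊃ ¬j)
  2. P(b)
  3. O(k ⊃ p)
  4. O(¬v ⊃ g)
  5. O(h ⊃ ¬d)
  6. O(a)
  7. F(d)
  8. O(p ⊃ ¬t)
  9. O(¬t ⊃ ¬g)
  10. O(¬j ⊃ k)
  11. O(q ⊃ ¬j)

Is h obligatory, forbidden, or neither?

Neither

Premise 5 is O(h ⊃ ¬d); even if O(¬d) held, inferring O(h) would be affirming the consequent — invalid.
No premise or chain of K-axiom applications forces O(h), and none forces O(¬h). So h is neither obligatory nor forbidden under these norms.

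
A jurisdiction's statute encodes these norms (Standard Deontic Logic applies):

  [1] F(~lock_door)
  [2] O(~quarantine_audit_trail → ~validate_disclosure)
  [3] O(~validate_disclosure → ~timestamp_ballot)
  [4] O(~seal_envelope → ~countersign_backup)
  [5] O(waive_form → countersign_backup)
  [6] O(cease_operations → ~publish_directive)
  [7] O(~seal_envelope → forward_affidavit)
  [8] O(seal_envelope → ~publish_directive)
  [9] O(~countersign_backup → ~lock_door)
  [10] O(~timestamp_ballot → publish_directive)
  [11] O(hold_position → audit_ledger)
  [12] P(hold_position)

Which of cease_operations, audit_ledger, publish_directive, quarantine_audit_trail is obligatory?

quarantine_audit_trail

Premise 1, F(~lock_door), is equivalent to O(lock_door).
Premise 9 is O(~countersign_backup → ~lock_door); contrapositively O(lock_door → countersign_backup). Since O(lock_door) holds, K gives O(countersign_backup).
Premise 4, O(~seal_envelope → ~countersign_backup), contraposes to O(countersign_backup → seal_envelope); with O(countersign_backup) we get O(seal_envelope).
Premise 8 is O(seal_envelope → ~publish_directive); since O(seal_envelope), deontic closure gives O(~publish_directive).
Premise 10, O(~timestamp_ballot → publish_directive), contraposes to O(~publish_directive → timestamp_ballot); with O(~publish_directive) we get O(timestamp_ballot).
The contrapositive of premise 3 (O(~validate_disclosure → ~timestamp_ballot)) is O(timestamp_ballot → validate_disclosure), and O(timestamp_ballot) is already established, so O(validate_disclosure).
Premise 2 is O(~quarantine_audit_trail → ~validate_disclosure); contrapositively O(validate_disclosure → quarantine_audit_trail). Since O(validate_disclosure) holds, K gives O(quarantine_audit_trail).
So O(quarantine_audit_trail) holds — quarantine_audit_trail is obligatory. None of the other listed options is made obligatory by any chain of premises.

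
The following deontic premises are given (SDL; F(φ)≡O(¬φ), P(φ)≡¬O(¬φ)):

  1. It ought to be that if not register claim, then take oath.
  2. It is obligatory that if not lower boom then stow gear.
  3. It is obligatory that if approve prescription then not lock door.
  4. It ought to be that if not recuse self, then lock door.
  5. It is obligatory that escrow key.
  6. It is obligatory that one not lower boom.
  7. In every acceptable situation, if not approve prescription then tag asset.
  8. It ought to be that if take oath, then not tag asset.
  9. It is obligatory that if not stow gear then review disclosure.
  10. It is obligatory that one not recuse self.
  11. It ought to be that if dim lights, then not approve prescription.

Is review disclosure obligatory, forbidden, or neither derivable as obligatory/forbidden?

Neither

Premise 9 is O(¬stow_gear → review_disclosure), but O(¬stow_gear) is not derivable from the premises, so it does not yield O(review_disclosure).
No premise or chain of K-axiom applications forces O(review_disclosure), and none forces O(¬review_disclosure). So review_disclosure is neither obligatory nor forbidden under these norms.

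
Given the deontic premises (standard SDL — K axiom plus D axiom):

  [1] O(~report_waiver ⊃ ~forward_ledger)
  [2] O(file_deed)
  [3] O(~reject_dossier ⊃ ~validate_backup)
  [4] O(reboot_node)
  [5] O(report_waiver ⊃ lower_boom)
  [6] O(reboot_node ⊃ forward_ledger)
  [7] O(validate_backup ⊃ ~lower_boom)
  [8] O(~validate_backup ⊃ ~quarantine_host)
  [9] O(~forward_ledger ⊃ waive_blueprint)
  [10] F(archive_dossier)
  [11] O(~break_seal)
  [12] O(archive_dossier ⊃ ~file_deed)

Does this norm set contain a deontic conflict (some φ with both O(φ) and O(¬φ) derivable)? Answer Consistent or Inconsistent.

Premise 12 is O(archive_dossier ⊃ ~file_deed), but O(archive_dossier) is not derivable from the premises, so it does not yield O(~file_deed).
So O(~file_deed) is not derivable, and the apparent clash with O(file_deed) does not arise.
A world satisfying every obligation exists (e.g. archive_dossier=false, break_seal=false, file_deed=true, forward_ledger=true, lower_boom=true, quarantine_host=false, reboot_node=true, reject_dossier=false, report_waiver=true, validate_backup=false, waive_blueprint=false); no atom is both obligatory and forbidden, so the set is consistent.

Consistent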